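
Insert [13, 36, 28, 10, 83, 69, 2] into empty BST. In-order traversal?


Insert 13: root
Insert 36: R from 13
Insert 28: R from 13 -> L from 36
Insert 10: L from 13
Insert 83: R from 13 -> R from 36
Insert 69: R from 13 -> R from 36 -> L from 83
Insert 2: L from 13 -> L from 10

In-order: [2, 10, 13, 28, 36, 69, 83]


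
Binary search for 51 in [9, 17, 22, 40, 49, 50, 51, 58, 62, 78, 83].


Step 1: lo=0, hi=10, mid=5, val=50
Step 2: lo=6, hi=10, mid=8, val=62
Step 3: lo=6, hi=7, mid=6, val=51

Found at index 6


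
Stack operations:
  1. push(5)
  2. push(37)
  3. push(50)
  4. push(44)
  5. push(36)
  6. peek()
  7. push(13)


push(5) -> [5]
push(37) -> [5, 37]
push(50) -> [5, 37, 50]
push(44) -> [5, 37, 50, 44]
push(36) -> [5, 37, 50, 44, 36]
peek()->36
push(13) -> [5, 37, 50, 44, 36, 13]

Final stack: [5, 37, 50, 44, 36, 13]


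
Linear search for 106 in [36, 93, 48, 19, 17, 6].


i=0: 36!=106
i=1: 93!=106
i=2: 48!=106
i=3: 19!=106
i=4: 17!=106
i=5: 6!=106

Not found, 6 comps


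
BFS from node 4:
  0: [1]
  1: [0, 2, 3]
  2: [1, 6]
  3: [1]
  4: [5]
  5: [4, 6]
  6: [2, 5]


Visit 4, enqueue [5]
Visit 5, enqueue [6]
Visit 6, enqueue [2]
Visit 2, enqueue [1]
Visit 1, enqueue [0, 3]
Visit 0, enqueue []
Visit 3, enqueue []

BFS order: [4, 5, 6, 2, 1, 0, 3]


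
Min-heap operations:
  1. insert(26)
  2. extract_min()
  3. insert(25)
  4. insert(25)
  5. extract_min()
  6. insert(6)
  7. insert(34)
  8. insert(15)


insert(26) -> [26]
extract_min()->26, []
insert(25) -> [25]
insert(25) -> [25, 25]
extract_min()->25, [25]
insert(6) -> [6, 25]
insert(34) -> [6, 25, 34]
insert(15) -> [6, 15, 34, 25]

Final heap: [6, 15, 34, 25]


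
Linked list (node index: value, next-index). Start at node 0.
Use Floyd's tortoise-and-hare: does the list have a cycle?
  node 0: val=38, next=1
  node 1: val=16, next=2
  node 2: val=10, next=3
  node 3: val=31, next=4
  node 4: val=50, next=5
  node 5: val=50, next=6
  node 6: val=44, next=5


Floyd's tortoise (slow, +1) and hare (fast, +2):
  init: slow=0, fast=0
  step 1: slow=1, fast=2
  step 2: slow=2, fast=4
  step 3: slow=3, fast=6
  step 4: slow=4, fast=6
  step 5: slow=5, fast=6
  step 6: slow=6, fast=6
  slow == fast at node 6: cycle detected

Cycle: yes


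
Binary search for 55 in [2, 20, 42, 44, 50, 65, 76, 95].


Step 1: lo=0, hi=7, mid=3, val=44
Step 2: lo=4, hi=7, mid=5, val=65
Step 3: lo=4, hi=4, mid=4, val=50

Not found


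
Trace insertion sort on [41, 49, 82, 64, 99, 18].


Initial: [41, 49, 82, 64, 99, 18]
Insert 49: [41, 49, 82, 64, 99, 18]
Insert 82: [41, 49, 82, 64, 99, 18]
Insert 64: [41, 49, 64, 82, 99, 18]
Insert 99: [41, 49, 64, 82, 99, 18]
Insert 18: [18, 41, 49, 64, 82, 99]

Sorted: [18, 41, 49, 64, 82, 99]


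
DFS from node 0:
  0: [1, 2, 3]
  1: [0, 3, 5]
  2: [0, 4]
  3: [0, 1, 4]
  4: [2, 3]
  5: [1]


Visit 0, push [3, 2, 1]
Visit 1, push [5, 3]
Visit 3, push [4]
Visit 4, push [2]
Visit 2, push []
Visit 5, push []

DFS order: [0, 1, 3, 4, 2, 5]


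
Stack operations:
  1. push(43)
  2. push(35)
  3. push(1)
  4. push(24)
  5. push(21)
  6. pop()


push(43) -> [43]
push(35) -> [43, 35]
push(1) -> [43, 35, 1]
push(24) -> [43, 35, 1, 24]
push(21) -> [43, 35, 1, 24, 21]
pop()->21, [43, 35, 1, 24]

Final stack: [43, 35, 1, 24]


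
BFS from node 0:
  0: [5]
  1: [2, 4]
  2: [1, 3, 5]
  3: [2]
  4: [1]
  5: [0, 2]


Visit 0, enqueue [5]
Visit 5, enqueue [2]
Visit 2, enqueue [1, 3]
Visit 1, enqueue [4]
Visit 3, enqueue []
Visit 4, enqueue []

BFS order: [0, 5, 2, 1, 3, 4]


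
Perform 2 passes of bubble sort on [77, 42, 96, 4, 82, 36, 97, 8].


Initial: [77, 42, 96, 4, 82, 36, 97, 8]
Pass 1: [42, 77, 4, 82, 36, 96, 8, 97] (5 swaps)
Pass 2: [42, 4, 77, 36, 82, 8, 96, 97] (3 swaps)

After 2 passes: [42, 4, 77, 36, 82, 8, 96, 97]


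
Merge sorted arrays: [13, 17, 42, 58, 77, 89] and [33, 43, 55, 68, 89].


Take 13 from A
Take 17 from A
Take 33 from B
Take 42 from A
Take 43 from B
Take 55 from B
Take 58 from A
Take 68 from B
Take 77 from A
Take 89 from A

Merged: [13, 17, 33, 42, 43, 55, 58, 68, 77, 89, 89]


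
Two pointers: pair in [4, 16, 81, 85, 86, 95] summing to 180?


lo=0(4)+hi=5(95)=99
lo=1(16)+hi=5(95)=111
lo=2(81)+hi=5(95)=176
lo=3(85)+hi=5(95)=180

Yes: 85+95=180


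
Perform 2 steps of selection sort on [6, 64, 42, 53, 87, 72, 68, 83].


Initial: [6, 64, 42, 53, 87, 72, 68, 83]
Step 1: min=6 at 0
  Swap: [6, 64, 42, 53, 87, 72, 68, 83]
Step 2: min=42 at 2
  Swap: [6, 42, 64, 53, 87, 72, 68, 83]

After 2 steps: [6, 42, 64, 53, 87, 72, 68, 83]


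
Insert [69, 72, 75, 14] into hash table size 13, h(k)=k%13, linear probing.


Insert 69: h=4 -> slot 4
Insert 72: h=7 -> slot 7
Insert 75: h=10 -> slot 10
Insert 14: h=1 -> slot 1

Table: [None, 14, None, None, 69, None, None, 72, None, None, 75, None, None]


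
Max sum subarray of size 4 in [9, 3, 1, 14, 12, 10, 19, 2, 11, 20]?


[0:4]: 27
[1:5]: 30
[2:6]: 37
[3:7]: 55
[4:8]: 43
[5:9]: 42
[6:10]: 52

Max: 55 at [3:7]


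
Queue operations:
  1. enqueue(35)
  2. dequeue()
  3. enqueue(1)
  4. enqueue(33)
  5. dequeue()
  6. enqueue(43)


enqueue(35) -> [35]
dequeue()->35, []
enqueue(1) -> [1]
enqueue(33) -> [1, 33]
dequeue()->1, [33]
enqueue(43) -> [33, 43]

Final queue: [33, 43]


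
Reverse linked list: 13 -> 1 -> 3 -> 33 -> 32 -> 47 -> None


Step 1: curr=13, set curr.next=prev(None) | reversed so far: 13
Step 2: curr=1, set curr.next=prev(13) | reversed so far: 1 -> 13
Step 3: curr=3, set curr.next=prev(1) | reversed so far: 3 -> 1 -> 13
Step 4: curr=33, set curr.next=prev(3) | reversed so far: 33 -> 3 -> 1 -> 13
Step 5: curr=32, set curr.next=prev(33) | reversed so far: 32 -> 33 -> 3 -> 1 -> 13
Step 6: curr=47, set curr.next=prev(32) | reversed so far: 47 -> 32 -> 33 -> 3 -> 1 -> 13

47 -> 32 -> 33 -> 3 -> 1 -> 13 -> None


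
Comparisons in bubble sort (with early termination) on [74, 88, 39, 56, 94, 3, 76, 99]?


Algorithm: bubble sort (with early termination)
Input: [74, 88, 39, 56, 94, 3, 76, 99]
Sorted: [3, 39, 56, 74, 76, 88, 94, 99]

27


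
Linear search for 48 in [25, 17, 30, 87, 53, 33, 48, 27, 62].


i=0: 25!=48
i=1: 17!=48
i=2: 30!=48
i=3: 87!=48
i=4: 53!=48
i=5: 33!=48
i=6: 48==48 found!

Found at 6, 7 comps


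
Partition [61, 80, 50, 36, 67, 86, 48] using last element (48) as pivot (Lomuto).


Pivot: 48
  36 <= 48: swap -> [36, 80, 50, 61, 67, 86, 48]
Place pivot at 1: [36, 48, 50, 61, 67, 86, 80]

Partitioned: [36, 48, 50, 61, 67, 86, 80]


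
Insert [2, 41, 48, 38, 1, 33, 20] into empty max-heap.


Insert 2: [2]
Insert 41: [41, 2]
Insert 48: [48, 2, 41]
Insert 38: [48, 38, 41, 2]
Insert 1: [48, 38, 41, 2, 1]
Insert 33: [48, 38, 41, 2, 1, 33]
Insert 20: [48, 38, 41, 2, 1, 33, 20]

Final heap: [48, 38, 41, 2, 1, 33, 20]


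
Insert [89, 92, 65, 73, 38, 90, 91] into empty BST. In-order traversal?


Insert 89: root
Insert 92: R from 89
Insert 65: L from 89
Insert 73: L from 89 -> R from 65
Insert 38: L from 89 -> L from 65
Insert 90: R from 89 -> L from 92
Insert 91: R from 89 -> L from 92 -> R from 90

In-order: [38, 65, 73, 89, 90, 91, 92]


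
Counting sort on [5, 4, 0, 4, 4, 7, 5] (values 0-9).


Input: [5, 4, 0, 4, 4, 7, 5]
Counts: [1, 0, 0, 0, 3, 2, 0, 1, 0, 0]

Sorted: [0, 4, 4, 4, 5, 5, 7]


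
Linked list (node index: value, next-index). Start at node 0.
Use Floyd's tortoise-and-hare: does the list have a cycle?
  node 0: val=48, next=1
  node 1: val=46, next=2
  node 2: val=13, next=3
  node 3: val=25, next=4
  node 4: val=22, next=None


Floyd's tortoise (slow, +1) and hare (fast, +2):
  init: slow=0, fast=0
  step 1: slow=1, fast=2
  step 2: slow=2, fast=4
  step 3: fast -> None, no cycle

Cycle: no


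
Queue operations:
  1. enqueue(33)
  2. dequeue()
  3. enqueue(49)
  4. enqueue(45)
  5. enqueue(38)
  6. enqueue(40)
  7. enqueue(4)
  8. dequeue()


enqueue(33) -> [33]
dequeue()->33, []
enqueue(49) -> [49]
enqueue(45) -> [49, 45]
enqueue(38) -> [49, 45, 38]
enqueue(40) -> [49, 45, 38, 40]
enqueue(4) -> [49, 45, 38, 40, 4]
dequeue()->49, [45, 38, 40, 4]

Final queue: [45, 38, 40, 4]


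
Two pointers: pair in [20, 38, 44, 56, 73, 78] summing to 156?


lo=0(20)+hi=5(78)=98
lo=1(38)+hi=5(78)=116
lo=2(44)+hi=5(78)=122
lo=3(56)+hi=5(78)=134
lo=4(73)+hi=5(78)=151

No pair found


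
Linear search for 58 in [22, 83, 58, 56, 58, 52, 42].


i=0: 22!=58
i=1: 83!=58
i=2: 58==58 found!

Found at 2, 3 comps


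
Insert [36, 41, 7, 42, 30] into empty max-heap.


Insert 36: [36]
Insert 41: [41, 36]
Insert 7: [41, 36, 7]
Insert 42: [42, 41, 7, 36]
Insert 30: [42, 41, 7, 36, 30]

Final heap: [42, 41, 7, 36, 30]


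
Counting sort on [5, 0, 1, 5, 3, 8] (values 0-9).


Input: [5, 0, 1, 5, 3, 8]
Counts: [1, 1, 0, 1, 0, 2, 0, 0, 1, 0]

Sorted: [0, 1, 3, 5, 5, 8]


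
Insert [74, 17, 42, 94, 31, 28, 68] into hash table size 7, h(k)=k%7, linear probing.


Insert 74: h=4 -> slot 4
Insert 17: h=3 -> slot 3
Insert 42: h=0 -> slot 0
Insert 94: h=3, 2 probes -> slot 5
Insert 31: h=3, 3 probes -> slot 6
Insert 28: h=0, 1 probes -> slot 1
Insert 68: h=5, 4 probes -> slot 2

Table: [42, 28, 68, 17, 74, 94, 31]


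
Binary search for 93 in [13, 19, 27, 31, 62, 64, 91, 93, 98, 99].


Step 1: lo=0, hi=9, mid=4, val=62
Step 2: lo=5, hi=9, mid=7, val=93

Found at index 7


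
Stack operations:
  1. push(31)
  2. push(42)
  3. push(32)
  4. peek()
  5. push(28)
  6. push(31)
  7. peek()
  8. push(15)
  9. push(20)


push(31) -> [31]
push(42) -> [31, 42]
push(32) -> [31, 42, 32]
peek()->32
push(28) -> [31, 42, 32, 28]
push(31) -> [31, 42, 32, 28, 31]
peek()->31
push(15) -> [31, 42, 32, 28, 31, 15]
push(20) -> [31, 42, 32, 28, 31, 15, 20]

Final stack: [31, 42, 32, 28, 31, 15, 20]


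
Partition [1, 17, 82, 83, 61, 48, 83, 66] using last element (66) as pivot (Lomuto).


Pivot: 66
  1 <= 66: advance i (no swap)
  17 <= 66: advance i (no swap)
  61 <= 66: swap -> [1, 17, 61, 83, 82, 48, 83, 66]
  48 <= 66: swap -> [1, 17, 61, 48, 82, 83, 83, 66]
Place pivot at 4: [1, 17, 61, 48, 66, 83, 83, 82]

Partitioned: [1, 17, 61, 48, 66, 83, 83, 82]


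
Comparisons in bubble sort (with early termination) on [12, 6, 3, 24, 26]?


Algorithm: bubble sort (with early termination)
Input: [12, 6, 3, 24, 26]
Sorted: [3, 6, 12, 24, 26]

9


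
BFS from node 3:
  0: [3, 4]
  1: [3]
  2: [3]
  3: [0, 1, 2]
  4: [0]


Visit 3, enqueue [0, 1, 2]
Visit 0, enqueue [4]
Visit 1, enqueue []
Visit 2, enqueue []
Visit 4, enqueue []

BFS order: [3, 0, 1, 2, 4]


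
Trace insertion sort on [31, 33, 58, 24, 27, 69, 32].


Initial: [31, 33, 58, 24, 27, 69, 32]
Insert 33: [31, 33, 58, 24, 27, 69, 32]
Insert 58: [31, 33, 58, 24, 27, 69, 32]
Insert 24: [24, 31, 33, 58, 27, 69, 32]
Insert 27: [24, 27, 31, 33, 58, 69, 32]
Insert 69: [24, 27, 31, 33, 58, 69, 32]
Insert 32: [24, 27, 31, 32, 33, 58, 69]

Sorted: [24, 27, 31, 32, 33, 58, 69]


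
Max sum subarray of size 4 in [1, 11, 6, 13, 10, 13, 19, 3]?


[0:4]: 31
[1:5]: 40
[2:6]: 42
[3:7]: 55
[4:8]: 45

Max: 55 at [3:7]


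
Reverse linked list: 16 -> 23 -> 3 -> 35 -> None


Step 1: curr=16, set curr.next=prev(None) | reversed so far: 16
Step 2: curr=23, set curr.next=prev(16) | reversed so far: 23 -> 16
Step 3: curr=3, set curr.next=prev(23) | reversed so far: 3 -> 23 -> 16
Step 4: curr=35, set curr.next=prev(3) | reversed so far: 35 -> 3 -> 23 -> 16

35 -> 3 -> 23 -> 16 -> None


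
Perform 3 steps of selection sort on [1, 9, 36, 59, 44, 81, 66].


Initial: [1, 9, 36, 59, 44, 81, 66]
Step 1: min=1 at 0
  Swap: [1, 9, 36, 59, 44, 81, 66]
Step 2: min=9 at 1
  Swap: [1, 9, 36, 59, 44, 81, 66]
Step 3: min=36 at 2
  Swap: [1, 9, 36, 59, 44, 81, 66]

After 3 steps: [1, 9, 36, 59, 44, 81, 66]


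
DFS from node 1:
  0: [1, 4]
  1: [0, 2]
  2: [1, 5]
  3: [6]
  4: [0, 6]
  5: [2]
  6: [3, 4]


Visit 1, push [2, 0]
Visit 0, push [4]
Visit 4, push [6]
Visit 6, push [3]
Visit 3, push []
Visit 2, push [5]
Visit 5, push []

DFS order: [1, 0, 4, 6, 3, 2, 5]


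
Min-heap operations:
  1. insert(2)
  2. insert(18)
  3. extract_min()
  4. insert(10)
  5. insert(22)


insert(2) -> [2]
insert(18) -> [2, 18]
extract_min()->2, [18]
insert(10) -> [10, 18]
insert(22) -> [10, 18, 22]

Final heap: [10, 18, 22]


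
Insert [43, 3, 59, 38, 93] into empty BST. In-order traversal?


Insert 43: root
Insert 3: L from 43
Insert 59: R from 43
Insert 38: L from 43 -> R from 3
Insert 93: R from 43 -> R from 59

In-order: [3, 38, 43, 59, 93]


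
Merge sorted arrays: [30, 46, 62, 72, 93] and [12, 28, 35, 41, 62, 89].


Take 12 from B
Take 28 from B
Take 30 from A
Take 35 from B
Take 41 from B
Take 46 from A
Take 62 from A
Take 62 from B
Take 72 from A
Take 89 from B

Merged: [12, 28, 30, 35, 41, 46, 62, 62, 72, 89, 93]


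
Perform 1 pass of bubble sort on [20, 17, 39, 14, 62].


Initial: [20, 17, 39, 14, 62]
Pass 1: [17, 20, 14, 39, 62] (2 swaps)

After 1 pass: [17, 20, 14, 39, 62]


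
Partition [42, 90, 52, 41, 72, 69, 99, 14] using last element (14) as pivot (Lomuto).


Pivot: 14
Place pivot at 0: [14, 90, 52, 41, 72, 69, 99, 42]

Partitioned: [14, 90, 52, 41, 72, 69, 99, 42]


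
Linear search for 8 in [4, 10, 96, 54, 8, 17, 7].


i=0: 4!=8
i=1: 10!=8
i=2: 96!=8
i=3: 54!=8
i=4: 8==8 found!

Found at 4, 5 comps


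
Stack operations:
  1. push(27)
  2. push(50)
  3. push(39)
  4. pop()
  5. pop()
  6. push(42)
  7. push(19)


push(27) -> [27]
push(50) -> [27, 50]
push(39) -> [27, 50, 39]
pop()->39, [27, 50]
pop()->50, [27]
push(42) -> [27, 42]
push(19) -> [27, 42, 19]

Final stack: [27, 42, 19]


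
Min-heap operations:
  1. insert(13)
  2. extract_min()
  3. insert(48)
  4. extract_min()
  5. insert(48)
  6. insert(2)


insert(13) -> [13]
extract_min()->13, []
insert(48) -> [48]
extract_min()->48, []
insert(48) -> [48]
insert(2) -> [2, 48]

Final heap: [2, 48]


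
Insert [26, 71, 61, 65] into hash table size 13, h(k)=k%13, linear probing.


Insert 26: h=0 -> slot 0
Insert 71: h=6 -> slot 6
Insert 61: h=9 -> slot 9
Insert 65: h=0, 1 probes -> slot 1

Table: [26, 65, None, None, None, None, 71, None, None, 61, None, None, None]


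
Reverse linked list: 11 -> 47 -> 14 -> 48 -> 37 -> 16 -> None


Step 1: curr=11, set curr.next=prev(None) | reversed so far: 11
Step 2: curr=47, set curr.next=prev(11) | reversed so far: 47 -> 11
Step 3: curr=14, set curr.next=prev(47) | reversed so far: 14 -> 47 -> 11
Step 4: curr=48, set curr.next=prev(14) | reversed so far: 48 -> 14 -> 47 -> 11
Step 5: curr=37, set curr.next=prev(48) | reversed so far: 37 -> 48 -> 14 -> 47 -> 11
Step 6: curr=16, set curr.next=prev(37) | reversed so far: 16 -> 37 -> 48 -> 14 -> 47 -> 11

16 -> 37 -> 48 -> 14 -> 47 -> 11 -> None


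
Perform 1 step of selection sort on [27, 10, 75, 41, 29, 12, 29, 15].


Initial: [27, 10, 75, 41, 29, 12, 29, 15]
Step 1: min=10 at 1
  Swap: [10, 27, 75, 41, 29, 12, 29, 15]

After 1 step: [10, 27, 75, 41, 29, 12, 29, 15]


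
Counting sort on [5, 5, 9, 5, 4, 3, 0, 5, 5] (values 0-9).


Input: [5, 5, 9, 5, 4, 3, 0, 5, 5]
Counts: [1, 0, 0, 1, 1, 5, 0, 0, 0, 1]

Sorted: [0, 3, 4, 5, 5, 5, 5, 5, 9]


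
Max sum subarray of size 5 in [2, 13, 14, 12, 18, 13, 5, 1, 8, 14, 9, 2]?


[0:5]: 59
[1:6]: 70
[2:7]: 62
[3:8]: 49
[4:9]: 45
[5:10]: 41
[6:11]: 37
[7:12]: 34

Max: 70 at [1:6]


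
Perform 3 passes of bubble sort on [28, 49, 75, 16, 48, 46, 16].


Initial: [28, 49, 75, 16, 48, 46, 16]
Pass 1: [28, 49, 16, 48, 46, 16, 75] (4 swaps)
Pass 2: [28, 16, 48, 46, 16, 49, 75] (4 swaps)
Pass 3: [16, 28, 46, 16, 48, 49, 75] (3 swaps)

After 3 passes: [16, 28, 46, 16, 48, 49, 75]


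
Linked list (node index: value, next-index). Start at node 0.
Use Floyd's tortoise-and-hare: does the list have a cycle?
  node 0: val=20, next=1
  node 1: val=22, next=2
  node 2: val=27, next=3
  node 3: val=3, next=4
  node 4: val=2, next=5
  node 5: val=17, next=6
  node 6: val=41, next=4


Floyd's tortoise (slow, +1) and hare (fast, +2):
  init: slow=0, fast=0
  step 1: slow=1, fast=2
  step 2: slow=2, fast=4
  step 3: slow=3, fast=6
  step 4: slow=4, fast=5
  step 5: slow=5, fast=4
  step 6: slow=6, fast=6
  slow == fast at node 6: cycle detected

Cycle: yes


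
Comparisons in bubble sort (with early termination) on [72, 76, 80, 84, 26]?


Algorithm: bubble sort (with early termination)
Input: [72, 76, 80, 84, 26]
Sorted: [26, 72, 76, 80, 84]

10


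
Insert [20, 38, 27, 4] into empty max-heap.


Insert 20: [20]
Insert 38: [38, 20]
Insert 27: [38, 20, 27]
Insert 4: [38, 20, 27, 4]

Final heap: [38, 20, 27, 4]


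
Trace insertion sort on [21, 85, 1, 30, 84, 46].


Initial: [21, 85, 1, 30, 84, 46]
Insert 85: [21, 85, 1, 30, 84, 46]
Insert 1: [1, 21, 85, 30, 84, 46]
Insert 30: [1, 21, 30, 85, 84, 46]
Insert 84: [1, 21, 30, 84, 85, 46]
Insert 46: [1, 21, 30, 46, 84, 85]

Sorted: [1, 21, 30, 46, 84, 85]


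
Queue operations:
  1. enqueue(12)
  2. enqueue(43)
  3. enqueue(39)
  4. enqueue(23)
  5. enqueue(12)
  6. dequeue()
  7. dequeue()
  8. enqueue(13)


enqueue(12) -> [12]
enqueue(43) -> [12, 43]
enqueue(39) -> [12, 43, 39]
enqueue(23) -> [12, 43, 39, 23]
enqueue(12) -> [12, 43, 39, 23, 12]
dequeue()->12, [43, 39, 23, 12]
dequeue()->43, [39, 23, 12]
enqueue(13) -> [39, 23, 12, 13]

Final queue: [39, 23, 12, 13]


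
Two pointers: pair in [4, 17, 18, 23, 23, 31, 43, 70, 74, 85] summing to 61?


lo=0(4)+hi=9(85)=89
lo=0(4)+hi=8(74)=78
lo=0(4)+hi=7(70)=74
lo=0(4)+hi=6(43)=47
lo=1(17)+hi=6(43)=60
lo=2(18)+hi=6(43)=61

Yes: 18+43=61


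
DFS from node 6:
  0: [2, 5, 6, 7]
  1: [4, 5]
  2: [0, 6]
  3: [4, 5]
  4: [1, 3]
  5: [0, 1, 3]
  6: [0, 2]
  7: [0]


Visit 6, push [2, 0]
Visit 0, push [7, 5, 2]
Visit 2, push []
Visit 5, push [3, 1]
Visit 1, push [4]
Visit 4, push [3]
Visit 3, push []
Visit 7, push []

DFS order: [6, 0, 2, 5, 1, 4, 3, 7]


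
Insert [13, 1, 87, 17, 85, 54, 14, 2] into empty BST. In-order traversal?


Insert 13: root
Insert 1: L from 13
Insert 87: R from 13
Insert 17: R from 13 -> L from 87
Insert 85: R from 13 -> L from 87 -> R from 17
Insert 54: R from 13 -> L from 87 -> R from 17 -> L from 85
Insert 14: R from 13 -> L from 87 -> L from 17
Insert 2: L from 13 -> R from 1

In-order: [1, 2, 13, 14, 17, 54, 85, 87]


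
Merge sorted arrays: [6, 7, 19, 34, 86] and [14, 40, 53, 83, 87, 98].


Take 6 from A
Take 7 from A
Take 14 from B
Take 19 from A
Take 34 from A
Take 40 from B
Take 53 from B
Take 83 from B
Take 86 from A

Merged: [6, 7, 14, 19, 34, 40, 53, 83, 86, 87, 98]


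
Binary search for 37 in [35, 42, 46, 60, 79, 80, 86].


Step 1: lo=0, hi=6, mid=3, val=60
Step 2: lo=0, hi=2, mid=1, val=42
Step 3: lo=0, hi=0, mid=0, val=35

Not found


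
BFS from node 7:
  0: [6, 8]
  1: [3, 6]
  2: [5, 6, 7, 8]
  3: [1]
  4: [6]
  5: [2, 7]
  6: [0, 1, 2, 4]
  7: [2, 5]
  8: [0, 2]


Visit 7, enqueue [2, 5]
Visit 2, enqueue [6, 8]
Visit 5, enqueue []
Visit 6, enqueue [0, 1, 4]
Visit 8, enqueue []
Visit 0, enqueue []
Visit 1, enqueue [3]
Visit 4, enqueue []
Visit 3, enqueue []

BFS order: [7, 2, 5, 6, 8, 0, 1, 4, 3]


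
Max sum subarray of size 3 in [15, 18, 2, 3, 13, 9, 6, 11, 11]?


[0:3]: 35
[1:4]: 23
[2:5]: 18
[3:6]: 25
[4:7]: 28
[5:8]: 26
[6:9]: 28

Max: 35 at [0:3]


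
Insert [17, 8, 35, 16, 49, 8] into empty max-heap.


Insert 17: [17]
Insert 8: [17, 8]
Insert 35: [35, 8, 17]
Insert 16: [35, 16, 17, 8]
Insert 49: [49, 35, 17, 8, 16]
Insert 8: [49, 35, 17, 8, 16, 8]

Final heap: [49, 35, 17, 8, 16, 8]


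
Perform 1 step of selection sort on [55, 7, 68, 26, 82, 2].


Initial: [55, 7, 68, 26, 82, 2]
Step 1: min=2 at 5
  Swap: [2, 7, 68, 26, 82, 55]

After 1 step: [2, 7, 68, 26, 82, 55]


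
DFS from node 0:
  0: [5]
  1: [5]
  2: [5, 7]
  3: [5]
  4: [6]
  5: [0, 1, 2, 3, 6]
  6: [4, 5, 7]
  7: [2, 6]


Visit 0, push [5]
Visit 5, push [6, 3, 2, 1]
Visit 1, push []
Visit 2, push [7]
Visit 7, push [6]
Visit 6, push [4]
Visit 4, push []
Visit 3, push []

DFS order: [0, 5, 1, 2, 7, 6, 4, 3]


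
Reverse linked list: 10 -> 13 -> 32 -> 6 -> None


Step 1: curr=10, set curr.next=prev(None) | reversed so far: 10
Step 2: curr=13, set curr.next=prev(10) | reversed so far: 13 -> 10
Step 3: curr=32, set curr.next=prev(13) | reversed so far: 32 -> 13 -> 10
Step 4: curr=6, set curr.next=prev(32) | reversed so far: 6 -> 32 -> 13 -> 10

6 -> 32 -> 13 -> 10 -> None


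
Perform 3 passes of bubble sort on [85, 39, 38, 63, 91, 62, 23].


Initial: [85, 39, 38, 63, 91, 62, 23]
Pass 1: [39, 38, 63, 85, 62, 23, 91] (5 swaps)
Pass 2: [38, 39, 63, 62, 23, 85, 91] (3 swaps)
Pass 3: [38, 39, 62, 23, 63, 85, 91] (2 swaps)

After 3 passes: [38, 39, 62, 23, 63, 85, 91]


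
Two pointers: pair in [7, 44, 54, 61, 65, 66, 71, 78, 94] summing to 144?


lo=0(7)+hi=8(94)=101
lo=1(44)+hi=8(94)=138
lo=2(54)+hi=8(94)=148
lo=2(54)+hi=7(78)=132
lo=3(61)+hi=7(78)=139
lo=4(65)+hi=7(78)=143
lo=5(66)+hi=7(78)=144

Yes: 66+78=144


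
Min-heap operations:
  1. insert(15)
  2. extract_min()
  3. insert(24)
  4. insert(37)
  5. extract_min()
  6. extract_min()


insert(15) -> [15]
extract_min()->15, []
insert(24) -> [24]
insert(37) -> [24, 37]
extract_min()->24, [37]
extract_min()->37, []

Final heap: []


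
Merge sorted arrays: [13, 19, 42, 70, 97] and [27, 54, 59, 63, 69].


Take 13 from A
Take 19 from A
Take 27 from B
Take 42 from A
Take 54 from B
Take 59 from B
Take 63 from B
Take 69 from B

Merged: [13, 19, 27, 42, 54, 59, 63, 69, 70, 97]


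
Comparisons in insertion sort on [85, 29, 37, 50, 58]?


Algorithm: insertion sort
Input: [85, 29, 37, 50, 58]
Sorted: [29, 37, 50, 58, 85]

7


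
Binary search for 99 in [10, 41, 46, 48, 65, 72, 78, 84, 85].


Step 1: lo=0, hi=8, mid=4, val=65
Step 2: lo=5, hi=8, mid=6, val=78
Step 3: lo=7, hi=8, mid=7, val=84
Step 4: lo=8, hi=8, mid=8, val=85

Not found


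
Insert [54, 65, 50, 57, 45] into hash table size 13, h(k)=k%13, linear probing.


Insert 54: h=2 -> slot 2
Insert 65: h=0 -> slot 0
Insert 50: h=11 -> slot 11
Insert 57: h=5 -> slot 5
Insert 45: h=6 -> slot 6

Table: [65, None, 54, None, None, 57, 45, None, None, None, None, 50, None]


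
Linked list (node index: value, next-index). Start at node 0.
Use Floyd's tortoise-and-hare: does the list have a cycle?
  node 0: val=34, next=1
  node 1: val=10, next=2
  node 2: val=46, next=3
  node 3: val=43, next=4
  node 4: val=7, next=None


Floyd's tortoise (slow, +1) and hare (fast, +2):
  init: slow=0, fast=0
  step 1: slow=1, fast=2
  step 2: slow=2, fast=4
  step 3: fast -> None, no cycle

Cycle: no


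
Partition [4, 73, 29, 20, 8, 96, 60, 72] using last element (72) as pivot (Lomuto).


Pivot: 72
  4 <= 72: advance i (no swap)
  29 <= 72: swap -> [4, 29, 73, 20, 8, 96, 60, 72]
  20 <= 72: swap -> [4, 29, 20, 73, 8, 96, 60, 72]
  8 <= 72: swap -> [4, 29, 20, 8, 73, 96, 60, 72]
  60 <= 72: swap -> [4, 29, 20, 8, 60, 96, 73, 72]
Place pivot at 5: [4, 29, 20, 8, 60, 72, 73, 96]

Partitioned: [4, 29, 20, 8, 60, 72, 73, 96]


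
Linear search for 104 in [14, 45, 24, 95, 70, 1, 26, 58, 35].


i=0: 14!=104
i=1: 45!=104
i=2: 24!=104
i=3: 95!=104
i=4: 70!=104
i=5: 1!=104
i=6: 26!=104
i=7: 58!=104
i=8: 35!=104

Not found, 9 comps


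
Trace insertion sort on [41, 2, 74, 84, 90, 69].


Initial: [41, 2, 74, 84, 90, 69]
Insert 2: [2, 41, 74, 84, 90, 69]
Insert 74: [2, 41, 74, 84, 90, 69]
Insert 84: [2, 41, 74, 84, 90, 69]
Insert 90: [2, 41, 74, 84, 90, 69]
Insert 69: [2, 41, 69, 74, 84, 90]

Sorted: [2, 41, 69, 74, 84, 90]


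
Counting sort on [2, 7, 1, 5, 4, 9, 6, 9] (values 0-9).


Input: [2, 7, 1, 5, 4, 9, 6, 9]
Counts: [0, 1, 1, 0, 1, 1, 1, 1, 0, 2]

Sorted: [1, 2, 4, 5, 6, 7, 9, 9]


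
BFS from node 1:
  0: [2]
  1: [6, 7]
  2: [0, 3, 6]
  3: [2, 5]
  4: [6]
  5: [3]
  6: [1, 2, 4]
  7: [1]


Visit 1, enqueue [6, 7]
Visit 6, enqueue [2, 4]
Visit 7, enqueue []
Visit 2, enqueue [0, 3]
Visit 4, enqueue []
Visit 0, enqueue []
Visit 3, enqueue [5]
Visit 5, enqueue []

BFS order: [1, 6, 7, 2, 4, 0, 3, 5]


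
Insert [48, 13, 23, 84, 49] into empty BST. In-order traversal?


Insert 48: root
Insert 13: L from 48
Insert 23: L from 48 -> R from 13
Insert 84: R from 48
Insert 49: R from 48 -> L from 84

In-order: [13, 23, 48, 49, 84]


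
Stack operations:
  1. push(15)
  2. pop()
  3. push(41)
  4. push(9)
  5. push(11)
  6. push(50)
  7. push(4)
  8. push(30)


push(15) -> [15]
pop()->15, []
push(41) -> [41]
push(9) -> [41, 9]
push(11) -> [41, 9, 11]
push(50) -> [41, 9, 11, 50]
push(4) -> [41, 9, 11, 50, 4]
push(30) -> [41, 9, 11, 50, 4, 30]

Final stack: [41, 9, 11, 50, 4, 30]


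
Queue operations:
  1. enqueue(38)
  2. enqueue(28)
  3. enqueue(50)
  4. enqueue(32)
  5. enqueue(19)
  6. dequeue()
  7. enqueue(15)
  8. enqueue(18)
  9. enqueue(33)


enqueue(38) -> [38]
enqueue(28) -> [38, 28]
enqueue(50) -> [38, 28, 50]
enqueue(32) -> [38, 28, 50, 32]
enqueue(19) -> [38, 28, 50, 32, 19]
dequeue()->38, [28, 50, 32, 19]
enqueue(15) -> [28, 50, 32, 19, 15]
enqueue(18) -> [28, 50, 32, 19, 15, 18]
enqueue(33) -> [28, 50, 32, 19, 15, 18, 33]

Final queue: [28, 50, 32, 19, 15, 18, 33]


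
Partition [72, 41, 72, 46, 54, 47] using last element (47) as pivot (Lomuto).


Pivot: 47
  41 <= 47: swap -> [41, 72, 72, 46, 54, 47]
  46 <= 47: swap -> [41, 46, 72, 72, 54, 47]
Place pivot at 2: [41, 46, 47, 72, 54, 72]

Partitioned: [41, 46, 47, 72, 54, 72]


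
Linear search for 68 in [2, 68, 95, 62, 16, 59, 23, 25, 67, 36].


i=0: 2!=68
i=1: 68==68 found!

Found at 1, 2 comps


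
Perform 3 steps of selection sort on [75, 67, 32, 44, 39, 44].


Initial: [75, 67, 32, 44, 39, 44]
Step 1: min=32 at 2
  Swap: [32, 67, 75, 44, 39, 44]
Step 2: min=39 at 4
  Swap: [32, 39, 75, 44, 67, 44]
Step 3: min=44 at 3
  Swap: [32, 39, 44, 75, 67, 44]

After 3 steps: [32, 39, 44, 75, 67, 44]


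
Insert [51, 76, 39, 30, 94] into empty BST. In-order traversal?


Insert 51: root
Insert 76: R from 51
Insert 39: L from 51
Insert 30: L from 51 -> L from 39
Insert 94: R from 51 -> R from 76

In-order: [30, 39, 51, 76, 94]


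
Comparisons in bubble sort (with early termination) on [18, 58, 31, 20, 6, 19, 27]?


Algorithm: bubble sort (with early termination)
Input: [18, 58, 31, 20, 6, 19, 27]
Sorted: [6, 18, 19, 20, 27, 31, 58]

20


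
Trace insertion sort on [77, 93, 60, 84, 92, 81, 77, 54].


Initial: [77, 93, 60, 84, 92, 81, 77, 54]
Insert 93: [77, 93, 60, 84, 92, 81, 77, 54]
Insert 60: [60, 77, 93, 84, 92, 81, 77, 54]
Insert 84: [60, 77, 84, 93, 92, 81, 77, 54]
Insert 92: [60, 77, 84, 92, 93, 81, 77, 54]
Insert 81: [60, 77, 81, 84, 92, 93, 77, 54]
Insert 77: [60, 77, 77, 81, 84, 92, 93, 54]
Insert 54: [54, 60, 77, 77, 81, 84, 92, 93]

Sorted: [54, 60, 77, 77, 81, 84, 92, 93]


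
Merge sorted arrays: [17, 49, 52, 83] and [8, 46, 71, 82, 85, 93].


Take 8 from B
Take 17 from A
Take 46 from B
Take 49 from A
Take 52 from A
Take 71 from B
Take 82 from B
Take 83 from A

Merged: [8, 17, 46, 49, 52, 71, 82, 83, 85, 93]


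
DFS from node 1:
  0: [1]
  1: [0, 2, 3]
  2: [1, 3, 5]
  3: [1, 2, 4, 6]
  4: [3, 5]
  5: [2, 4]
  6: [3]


Visit 1, push [3, 2, 0]
Visit 0, push []
Visit 2, push [5, 3]
Visit 3, push [6, 4]
Visit 4, push [5]
Visit 5, push []
Visit 6, push []

DFS order: [1, 0, 2, 3, 4, 5, 6]


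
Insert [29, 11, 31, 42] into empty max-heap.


Insert 29: [29]
Insert 11: [29, 11]
Insert 31: [31, 11, 29]
Insert 42: [42, 31, 29, 11]

Final heap: [42, 31, 29, 11]


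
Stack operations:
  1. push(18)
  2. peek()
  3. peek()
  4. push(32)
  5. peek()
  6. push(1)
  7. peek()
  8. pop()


push(18) -> [18]
peek()->18
peek()->18
push(32) -> [18, 32]
peek()->32
push(1) -> [18, 32, 1]
peek()->1
pop()->1, [18, 32]

Final stack: [18, 32]


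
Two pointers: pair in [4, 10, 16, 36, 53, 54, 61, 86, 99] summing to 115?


lo=0(4)+hi=8(99)=103
lo=1(10)+hi=8(99)=109
lo=2(16)+hi=8(99)=115

Yes: 16+99=115


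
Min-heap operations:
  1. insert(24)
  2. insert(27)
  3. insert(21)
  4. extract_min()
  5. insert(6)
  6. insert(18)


insert(24) -> [24]
insert(27) -> [24, 27]
insert(21) -> [21, 27, 24]
extract_min()->21, [24, 27]
insert(6) -> [6, 27, 24]
insert(18) -> [6, 18, 24, 27]

Final heap: [6, 18, 24, 27]


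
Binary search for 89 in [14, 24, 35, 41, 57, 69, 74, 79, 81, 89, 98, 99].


Step 1: lo=0, hi=11, mid=5, val=69
Step 2: lo=6, hi=11, mid=8, val=81
Step 3: lo=9, hi=11, mid=10, val=98
Step 4: lo=9, hi=9, mid=9, val=89

Found at index 9


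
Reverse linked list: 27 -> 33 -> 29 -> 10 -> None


Step 1: curr=27, set curr.next=prev(None) | reversed so far: 27
Step 2: curr=33, set curr.next=prev(27) | reversed so far: 33 -> 27
Step 3: curr=29, set curr.next=prev(33) | reversed so far: 29 -> 33 -> 27
Step 4: curr=10, set curr.next=prev(29) | reversed so far: 10 -> 29 -> 33 -> 27

10 -> 29 -> 33 -> 27 -> None


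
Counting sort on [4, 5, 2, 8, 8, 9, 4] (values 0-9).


Input: [4, 5, 2, 8, 8, 9, 4]
Counts: [0, 0, 1, 0, 2, 1, 0, 0, 2, 1]

Sorted: [2, 4, 4, 5, 8, 8, 9]


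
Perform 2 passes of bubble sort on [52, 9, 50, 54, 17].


Initial: [52, 9, 50, 54, 17]
Pass 1: [9, 50, 52, 17, 54] (3 swaps)
Pass 2: [9, 50, 17, 52, 54] (1 swaps)

After 2 passes: [9, 50, 17, 52, 54]


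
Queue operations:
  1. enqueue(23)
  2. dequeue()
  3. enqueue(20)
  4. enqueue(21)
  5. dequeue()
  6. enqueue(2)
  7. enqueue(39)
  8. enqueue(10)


enqueue(23) -> [23]
dequeue()->23, []
enqueue(20) -> [20]
enqueue(21) -> [20, 21]
dequeue()->20, [21]
enqueue(2) -> [21, 2]
enqueue(39) -> [21, 2, 39]
enqueue(10) -> [21, 2, 39, 10]

Final queue: [21, 2, 39, 10]


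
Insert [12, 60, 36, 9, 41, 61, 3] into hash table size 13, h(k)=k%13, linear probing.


Insert 12: h=12 -> slot 12
Insert 60: h=8 -> slot 8
Insert 36: h=10 -> slot 10
Insert 9: h=9 -> slot 9
Insert 41: h=2 -> slot 2
Insert 61: h=9, 2 probes -> slot 11
Insert 3: h=3 -> slot 3

Table: [None, None, 41, 3, None, None, None, None, 60, 9, 36, 61, 12]


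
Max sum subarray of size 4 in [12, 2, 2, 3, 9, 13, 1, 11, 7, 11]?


[0:4]: 19
[1:5]: 16
[2:6]: 27
[3:7]: 26
[4:8]: 34
[5:9]: 32
[6:10]: 30

Max: 34 at [4:8]


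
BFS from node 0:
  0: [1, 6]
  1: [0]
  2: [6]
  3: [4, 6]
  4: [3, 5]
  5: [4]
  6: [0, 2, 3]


Visit 0, enqueue [1, 6]
Visit 1, enqueue []
Visit 6, enqueue [2, 3]
Visit 2, enqueue []
Visit 3, enqueue [4]
Visit 4, enqueue [5]
Visit 5, enqueue []

BFS order: [0, 1, 6, 2, 3, 4, 5]


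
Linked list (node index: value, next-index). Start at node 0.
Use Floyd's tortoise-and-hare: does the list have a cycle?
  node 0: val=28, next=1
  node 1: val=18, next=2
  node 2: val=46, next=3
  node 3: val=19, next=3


Floyd's tortoise (slow, +1) and hare (fast, +2):
  init: slow=0, fast=0
  step 1: slow=1, fast=2
  step 2: slow=2, fast=3
  step 3: slow=3, fast=3
  slow == fast at node 3: cycle detected

Cycle: yes


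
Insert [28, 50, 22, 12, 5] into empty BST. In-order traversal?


Insert 28: root
Insert 50: R from 28
Insert 22: L from 28
Insert 12: L from 28 -> L from 22
Insert 5: L from 28 -> L from 22 -> L from 12

In-order: [5, 12, 22, 28, 50]


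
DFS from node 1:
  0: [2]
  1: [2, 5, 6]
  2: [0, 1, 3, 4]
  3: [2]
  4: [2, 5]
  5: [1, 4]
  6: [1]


Visit 1, push [6, 5, 2]
Visit 2, push [4, 3, 0]
Visit 0, push []
Visit 3, push []
Visit 4, push [5]
Visit 5, push []
Visit 6, push []

DFS order: [1, 2, 0, 3, 4, 5, 6]


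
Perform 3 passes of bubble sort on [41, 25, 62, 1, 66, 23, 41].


Initial: [41, 25, 62, 1, 66, 23, 41]
Pass 1: [25, 41, 1, 62, 23, 41, 66] (4 swaps)
Pass 2: [25, 1, 41, 23, 41, 62, 66] (3 swaps)
Pass 3: [1, 25, 23, 41, 41, 62, 66] (2 swaps)

After 3 passes: [1, 25, 23, 41, 41, 62, 66]


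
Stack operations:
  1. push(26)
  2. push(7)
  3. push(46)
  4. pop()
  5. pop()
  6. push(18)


push(26) -> [26]
push(7) -> [26, 7]
push(46) -> [26, 7, 46]
pop()->46, [26, 7]
pop()->7, [26]
push(18) -> [26, 18]

Final stack: [26, 18]


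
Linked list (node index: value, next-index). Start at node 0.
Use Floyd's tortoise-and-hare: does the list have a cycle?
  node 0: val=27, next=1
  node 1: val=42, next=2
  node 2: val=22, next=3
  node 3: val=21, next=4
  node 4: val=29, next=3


Floyd's tortoise (slow, +1) and hare (fast, +2):
  init: slow=0, fast=0
  step 1: slow=1, fast=2
  step 2: slow=2, fast=4
  step 3: slow=3, fast=4
  step 4: slow=4, fast=4
  slow == fast at node 4: cycle detected

Cycle: yes


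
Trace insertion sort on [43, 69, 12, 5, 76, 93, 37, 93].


Initial: [43, 69, 12, 5, 76, 93, 37, 93]
Insert 69: [43, 69, 12, 5, 76, 93, 37, 93]
Insert 12: [12, 43, 69, 5, 76, 93, 37, 93]
Insert 5: [5, 12, 43, 69, 76, 93, 37, 93]
Insert 76: [5, 12, 43, 69, 76, 93, 37, 93]
Insert 93: [5, 12, 43, 69, 76, 93, 37, 93]
Insert 37: [5, 12, 37, 43, 69, 76, 93, 93]
Insert 93: [5, 12, 37, 43, 69, 76, 93, 93]

Sorted: [5, 12, 37, 43, 69, 76, 93, 93]


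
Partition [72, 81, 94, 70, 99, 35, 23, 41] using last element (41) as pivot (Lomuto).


Pivot: 41
  35 <= 41: swap -> [35, 81, 94, 70, 99, 72, 23, 41]
  23 <= 41: swap -> [35, 23, 94, 70, 99, 72, 81, 41]
Place pivot at 2: [35, 23, 41, 70, 99, 72, 81, 94]

Partitioned: [35, 23, 41, 70, 99, 72, 81, 94]


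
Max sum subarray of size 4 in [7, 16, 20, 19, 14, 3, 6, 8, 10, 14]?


[0:4]: 62
[1:5]: 69
[2:6]: 56
[3:7]: 42
[4:8]: 31
[5:9]: 27
[6:10]: 38

Max: 69 at [1:5]


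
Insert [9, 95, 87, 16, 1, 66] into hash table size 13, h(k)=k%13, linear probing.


Insert 9: h=9 -> slot 9
Insert 95: h=4 -> slot 4
Insert 87: h=9, 1 probes -> slot 10
Insert 16: h=3 -> slot 3
Insert 1: h=1 -> slot 1
Insert 66: h=1, 1 probes -> slot 2

Table: [None, 1, 66, 16, 95, None, None, None, None, 9, 87, None, None]


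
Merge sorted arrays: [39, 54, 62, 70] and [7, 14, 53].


Take 7 from B
Take 14 from B
Take 39 from A
Take 53 from B

Merged: [7, 14, 39, 53, 54, 62, 70]


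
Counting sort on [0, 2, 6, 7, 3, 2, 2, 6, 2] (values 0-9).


Input: [0, 2, 6, 7, 3, 2, 2, 6, 2]
Counts: [1, 0, 4, 1, 0, 0, 2, 1, 0, 0]

Sorted: [0, 2, 2, 2, 2, 3, 6, 6, 7]


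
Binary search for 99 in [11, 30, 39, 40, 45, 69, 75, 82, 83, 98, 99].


Step 1: lo=0, hi=10, mid=5, val=69
Step 2: lo=6, hi=10, mid=8, val=83
Step 3: lo=9, hi=10, mid=9, val=98
Step 4: lo=10, hi=10, mid=10, val=99

Found at index 10


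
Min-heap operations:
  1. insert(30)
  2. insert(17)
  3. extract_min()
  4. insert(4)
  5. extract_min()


insert(30) -> [30]
insert(17) -> [17, 30]
extract_min()->17, [30]
insert(4) -> [4, 30]
extract_min()->4, [30]

Final heap: [30]


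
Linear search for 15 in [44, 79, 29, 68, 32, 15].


i=0: 44!=15
i=1: 79!=15
i=2: 29!=15
i=3: 68!=15
i=4: 32!=15
i=5: 15==15 found!

Found at 5, 6 comps


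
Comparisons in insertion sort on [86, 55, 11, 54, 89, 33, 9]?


Algorithm: insertion sort
Input: [86, 55, 11, 54, 89, 33, 9]
Sorted: [9, 11, 33, 54, 55, 86, 89]

18


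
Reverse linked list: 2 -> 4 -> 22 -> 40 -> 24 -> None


Step 1: curr=2, set curr.next=prev(None) | reversed so far: 2
Step 2: curr=4, set curr.next=prev(2) | reversed so far: 4 -> 2
Step 3: curr=22, set curr.next=prev(4) | reversed so far: 22 -> 4 -> 2
Step 4: curr=40, set curr.next=prev(22) | reversed so far: 40 -> 22 -> 4 -> 2
Step 5: curr=24, set curr.next=prev(40) | reversed so far: 24 -> 40 -> 22 -> 4 -> 2

24 -> 40 -> 22 -> 4 -> 2 -> None


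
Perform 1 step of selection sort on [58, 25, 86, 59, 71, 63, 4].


Initial: [58, 25, 86, 59, 71, 63, 4]
Step 1: min=4 at 6
  Swap: [4, 25, 86, 59, 71, 63, 58]

After 1 step: [4, 25, 86, 59, 71, 63, 58]


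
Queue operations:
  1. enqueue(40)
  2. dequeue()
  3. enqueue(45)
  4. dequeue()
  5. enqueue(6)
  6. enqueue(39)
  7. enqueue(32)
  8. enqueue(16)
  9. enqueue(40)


enqueue(40) -> [40]
dequeue()->40, []
enqueue(45) -> [45]
dequeue()->45, []
enqueue(6) -> [6]
enqueue(39) -> [6, 39]
enqueue(32) -> [6, 39, 32]
enqueue(16) -> [6, 39, 32, 16]
enqueue(40) -> [6, 39, 32, 16, 40]

Final queue: [6, 39, 32, 16, 40]


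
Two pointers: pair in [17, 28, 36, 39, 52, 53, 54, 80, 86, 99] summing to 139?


lo=0(17)+hi=9(99)=116
lo=1(28)+hi=9(99)=127
lo=2(36)+hi=9(99)=135
lo=3(39)+hi=9(99)=138
lo=4(52)+hi=9(99)=151
lo=4(52)+hi=8(86)=138
lo=5(53)+hi=8(86)=139

Yes: 53+86=139


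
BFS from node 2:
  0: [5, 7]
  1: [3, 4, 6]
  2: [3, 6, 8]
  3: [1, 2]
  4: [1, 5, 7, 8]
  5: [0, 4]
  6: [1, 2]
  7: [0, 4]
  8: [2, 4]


Visit 2, enqueue [3, 6, 8]
Visit 3, enqueue [1]
Visit 6, enqueue []
Visit 8, enqueue [4]
Visit 1, enqueue []
Visit 4, enqueue [5, 7]
Visit 5, enqueue [0]
Visit 7, enqueue []
Visit 0, enqueue []

BFS order: [2, 3, 6, 8, 1, 4, 5, 7, 0]


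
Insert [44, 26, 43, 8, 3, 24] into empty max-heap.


Insert 44: [44]
Insert 26: [44, 26]
Insert 43: [44, 26, 43]
Insert 8: [44, 26, 43, 8]
Insert 3: [44, 26, 43, 8, 3]
Insert 24: [44, 26, 43, 8, 3, 24]

Final heap: [44, 26, 43, 8, 3, 24]


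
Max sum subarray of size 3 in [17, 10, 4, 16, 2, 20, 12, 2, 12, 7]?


[0:3]: 31
[1:4]: 30
[2:5]: 22
[3:6]: 38
[4:7]: 34
[5:8]: 34
[6:9]: 26
[7:10]: 21

Max: 38 at [3:6]


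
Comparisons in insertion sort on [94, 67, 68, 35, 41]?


Algorithm: insertion sort
Input: [94, 67, 68, 35, 41]
Sorted: [35, 41, 67, 68, 94]

10


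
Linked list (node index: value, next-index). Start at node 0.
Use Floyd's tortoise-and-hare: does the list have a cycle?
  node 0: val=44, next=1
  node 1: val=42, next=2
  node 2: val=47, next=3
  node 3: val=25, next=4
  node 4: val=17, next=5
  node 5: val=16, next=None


Floyd's tortoise (slow, +1) and hare (fast, +2):
  init: slow=0, fast=0
  step 1: slow=1, fast=2
  step 2: slow=2, fast=4
  step 3: fast 4->5->None, no cycle

Cycle: no


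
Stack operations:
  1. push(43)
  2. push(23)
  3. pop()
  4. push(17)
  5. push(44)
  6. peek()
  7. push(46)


push(43) -> [43]
push(23) -> [43, 23]
pop()->23, [43]
push(17) -> [43, 17]
push(44) -> [43, 17, 44]
peek()->44
push(46) -> [43, 17, 44, 46]

Final stack: [43, 17, 44, 46]


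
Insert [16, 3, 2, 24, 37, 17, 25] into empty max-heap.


Insert 16: [16]
Insert 3: [16, 3]
Insert 2: [16, 3, 2]
Insert 24: [24, 16, 2, 3]
Insert 37: [37, 24, 2, 3, 16]
Insert 17: [37, 24, 17, 3, 16, 2]
Insert 25: [37, 24, 25, 3, 16, 2, 17]

Final heap: [37, 24, 25, 3, 16, 2, 17]


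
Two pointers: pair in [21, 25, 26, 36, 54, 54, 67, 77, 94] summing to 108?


lo=0(21)+hi=8(94)=115
lo=0(21)+hi=7(77)=98
lo=1(25)+hi=7(77)=102
lo=2(26)+hi=7(77)=103
lo=3(36)+hi=7(77)=113
lo=3(36)+hi=6(67)=103
lo=4(54)+hi=6(67)=121
lo=4(54)+hi=5(54)=108

Yes: 54+54=108


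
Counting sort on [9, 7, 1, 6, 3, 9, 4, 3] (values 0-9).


Input: [9, 7, 1, 6, 3, 9, 4, 3]
Counts: [0, 1, 0, 2, 1, 0, 1, 1, 0, 2]

Sorted: [1, 3, 3, 4, 6, 7, 9, 9]


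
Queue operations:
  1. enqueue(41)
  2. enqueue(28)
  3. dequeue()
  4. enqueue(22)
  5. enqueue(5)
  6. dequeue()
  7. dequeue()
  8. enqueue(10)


enqueue(41) -> [41]
enqueue(28) -> [41, 28]
dequeue()->41, [28]
enqueue(22) -> [28, 22]
enqueue(5) -> [28, 22, 5]
dequeue()->28, [22, 5]
dequeue()->22, [5]
enqueue(10) -> [5, 10]

Final queue: [5, 10]


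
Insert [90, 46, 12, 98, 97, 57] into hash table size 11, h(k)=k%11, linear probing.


Insert 90: h=2 -> slot 2
Insert 46: h=2, 1 probes -> slot 3
Insert 12: h=1 -> slot 1
Insert 98: h=10 -> slot 10
Insert 97: h=9 -> slot 9
Insert 57: h=2, 2 probes -> slot 4

Table: [None, 12, 90, 46, 57, None, None, None, None, 97, 98]


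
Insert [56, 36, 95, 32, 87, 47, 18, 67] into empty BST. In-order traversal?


Insert 56: root
Insert 36: L from 56
Insert 95: R from 56
Insert 32: L from 56 -> L from 36
Insert 87: R from 56 -> L from 95
Insert 47: L from 56 -> R from 36
Insert 18: L from 56 -> L from 36 -> L from 32
Insert 67: R from 56 -> L from 95 -> L from 87

In-order: [18, 32, 36, 47, 56, 67, 87, 95]


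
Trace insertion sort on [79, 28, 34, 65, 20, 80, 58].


Initial: [79, 28, 34, 65, 20, 80, 58]
Insert 28: [28, 79, 34, 65, 20, 80, 58]
Insert 34: [28, 34, 79, 65, 20, 80, 58]
Insert 65: [28, 34, 65, 79, 20, 80, 58]
Insert 20: [20, 28, 34, 65, 79, 80, 58]
Insert 80: [20, 28, 34, 65, 79, 80, 58]
Insert 58: [20, 28, 34, 58, 65, 79, 80]

Sorted: [20, 28, 34, 58, 65, 79, 80]
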